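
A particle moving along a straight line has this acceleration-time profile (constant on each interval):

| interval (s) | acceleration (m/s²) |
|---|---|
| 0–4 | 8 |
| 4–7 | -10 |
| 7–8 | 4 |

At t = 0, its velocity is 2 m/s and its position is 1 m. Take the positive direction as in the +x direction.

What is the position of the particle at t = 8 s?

136 m

On each constant-a segment, Δv = aΔt and Δx = v₀Δt + ½aΔt²; chain segment to segment.
0–4 s: v starts 2 m/s; Δx = 2·4 + ½·8·4² = 72 m; v ends 34 m/s.
4–7 s: v starts 34 m/s; Δx = 34·3 + ½·-10·3² = 57 m; v ends 4 m/s.
7–8 s: v starts 4 m/s; Δx = 4·1 + ½·4·1² = 6 m; v ends 8 m/s.
x(8) = 1 + Σ Δx = 136 m.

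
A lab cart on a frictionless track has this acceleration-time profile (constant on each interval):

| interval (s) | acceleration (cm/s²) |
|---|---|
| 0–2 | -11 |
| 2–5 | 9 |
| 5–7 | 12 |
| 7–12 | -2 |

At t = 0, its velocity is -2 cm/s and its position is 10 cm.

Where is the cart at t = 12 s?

92.5 cm

On each constant-a segment, Δv = aΔt and Δx = v₀Δt + ½aΔt²; chain segment to segment.
0–2 s: v starts -2 cm/s; Δx = -2·2 + ½·-11·2² = -26 cm; v ends -24 cm/s.
2–5 s: v starts -24 cm/s; Δx = -24·3 + ½·9·3² = -31.5 cm; v ends 3 cm/s.
5–7 s: v starts 3 cm/s; Δx = 3·2 + ½·12·2² = 30 cm; v ends 27 cm/s.
7–12 s: v starts 27 cm/s; Δx = 27·5 + ½·-2·5² = 110 cm; v ends 17 cm/s.
x(12) = 10 + Σ Δx = 92.5 cm.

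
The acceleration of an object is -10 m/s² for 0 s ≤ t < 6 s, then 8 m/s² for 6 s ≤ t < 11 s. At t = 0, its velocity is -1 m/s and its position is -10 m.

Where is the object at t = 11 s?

On each constant-a segment, Δv = aΔt and Δx = v₀Δt + ½aΔt²; chain segment to segment.
0–6 s: v starts -1 m/s; Δx = -1·6 + ½·-10·6² = -186 m; v ends -61 m/s.
6–11 s: v starts -61 m/s; Δx = -61·5 + ½·8·5² = -205 m; v ends -21 m/s.
x(11) = -10 + Σ Δx = -401 m.

-401 m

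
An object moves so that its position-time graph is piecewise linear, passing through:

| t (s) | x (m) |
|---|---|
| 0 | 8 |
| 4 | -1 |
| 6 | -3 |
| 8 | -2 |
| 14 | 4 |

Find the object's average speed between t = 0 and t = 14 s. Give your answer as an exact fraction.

Average speed = (total path length)/(elapsed time); on a piecewise-linear x-t graph the path length is Σ|Δx|.
0–4 s: |Δx| = |-1 − 8| = 9 m
4–6 s: |Δx| = |-3 − -1| = 2 m
6–8 s: |Δx| = |-2 − -3| = 1 m
8–14 s: |Δx| = |4 − -2| = 6 m
Total path = 18 m; average speed = 18/14 = 9/7 m/s.

9/7 m/s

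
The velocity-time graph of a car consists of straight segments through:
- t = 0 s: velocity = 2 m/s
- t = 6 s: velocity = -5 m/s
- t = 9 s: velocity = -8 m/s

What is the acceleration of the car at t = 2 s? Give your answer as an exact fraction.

Acceleration is the slope of the v-t graph on 0–6 s: (-5 − 2)/(6 − 0) = -7/6 m/s².

-7/6 m/s²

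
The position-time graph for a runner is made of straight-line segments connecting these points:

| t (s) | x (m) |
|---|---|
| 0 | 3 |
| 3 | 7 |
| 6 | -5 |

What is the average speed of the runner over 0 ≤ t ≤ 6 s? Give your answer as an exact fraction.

8/3 m/s

Average speed = (total path length)/(elapsed time); on a piecewise-linear x-t graph the path length is Σ|Δx|.
0–3 s: |Δx| = |7 − 3| = 4 m
3–6 s: |Δx| = |-5 − 7| = 12 m
Total path = 16 m; average speed = 16/6 = 8/3 m/s.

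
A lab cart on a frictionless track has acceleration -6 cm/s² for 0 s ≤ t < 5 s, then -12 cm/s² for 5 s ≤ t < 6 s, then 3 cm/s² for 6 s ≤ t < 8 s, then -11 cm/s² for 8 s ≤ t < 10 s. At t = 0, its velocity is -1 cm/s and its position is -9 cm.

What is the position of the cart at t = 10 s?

On each constant-a segment, Δv = aΔt and Δx = v₀Δt + ½aΔt²; chain segment to segment.
0–5 s: v starts -1 cm/s; Δx = -1·5 + ½·-6·5² = -80 cm; v ends -31 cm/s.
5–6 s: v starts -31 cm/s; Δx = -31·1 + ½·-12·1² = -37 cm; v ends -43 cm/s.
6–8 s: v starts -43 cm/s; Δx = -43·2 + ½·3·2² = -80 cm; v ends -37 cm/s.
8–10 s: v starts -37 cm/s; Δx = -37·2 + ½·-11·2² = -96 cm; v ends -59 cm/s.
x(10) = -9 + Σ Δx = -302 cm.

-302 cm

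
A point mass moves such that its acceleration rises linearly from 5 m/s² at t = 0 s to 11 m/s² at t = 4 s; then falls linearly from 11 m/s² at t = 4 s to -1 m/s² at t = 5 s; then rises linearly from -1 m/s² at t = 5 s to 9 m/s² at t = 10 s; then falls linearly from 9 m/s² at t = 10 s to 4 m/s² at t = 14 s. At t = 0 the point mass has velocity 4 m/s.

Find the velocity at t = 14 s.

87 m/s

Δv equals the area under the a-t graph; then v = v₀ + Δv.
0–4 s: ½(5 + 11)(4) = 32 m/s
4–5 s: ½(11 + -1)(1) = 5 m/s
5–10 s: ½(-1 + 9)(5) = 20 m/s
10–14 s: ½(9 + 4)(4) = 26 m/s
Δv = 83 m/s, so v(14) = 4 + (83) = 87 m/s.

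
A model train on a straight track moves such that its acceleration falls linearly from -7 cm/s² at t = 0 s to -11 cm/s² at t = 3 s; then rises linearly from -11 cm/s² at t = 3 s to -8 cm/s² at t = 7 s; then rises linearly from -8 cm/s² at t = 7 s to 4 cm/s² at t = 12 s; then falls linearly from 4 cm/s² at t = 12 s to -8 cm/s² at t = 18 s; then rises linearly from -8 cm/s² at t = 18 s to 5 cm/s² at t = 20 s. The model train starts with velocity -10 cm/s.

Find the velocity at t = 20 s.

-100 cm/s

Δv equals the area under the a-t graph; then v = v₀ + Δv.
0–3 s: ½(-7 + -11)(3) = -27 cm/s
3–7 s: ½(-11 + -8)(4) = -38 cm/s
7–12 s: ½(-8 + 4)(5) = -10 cm/s
12–18 s: ½(4 + -8)(6) = -12 cm/s
18–20 s: ½(-8 + 5)(2) = -3 cm/s
Δv = -90 cm/s, so v(20) = -10 + (-90) = -100 cm/s.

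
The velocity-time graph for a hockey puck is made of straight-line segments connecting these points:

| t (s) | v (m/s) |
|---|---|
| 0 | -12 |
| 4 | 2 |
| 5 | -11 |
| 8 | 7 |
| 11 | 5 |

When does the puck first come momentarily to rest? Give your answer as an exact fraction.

v changes sign on 0–4 s (from -12 to 2); the graph is linear there, so v = 0 at t = 0 + (12)·(4 − 0)/(2 − -12) = 24/7 s.

t = 24/7 s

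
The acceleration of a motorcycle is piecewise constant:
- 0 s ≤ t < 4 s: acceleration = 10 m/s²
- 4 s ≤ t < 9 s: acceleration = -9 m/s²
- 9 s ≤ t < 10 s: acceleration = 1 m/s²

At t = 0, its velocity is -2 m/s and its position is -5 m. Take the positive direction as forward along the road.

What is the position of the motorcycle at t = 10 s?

On each constant-a segment, Δv = aΔt and Δx = v₀Δt + ½aΔt²; chain segment to segment.
0–4 s: v starts -2 m/s; Δx = -2·4 + ½·10·4² = 72 m; v ends 38 m/s.
4–9 s: v starts 38 m/s; Δx = 38·5 + ½·-9·5² = 77.5 m; v ends -7 m/s.
9–10 s: v starts -7 m/s; Δx = -7·1 + ½·1·1² = -6.5 m; v ends -6 m/s.
x(10) = -5 + Σ Δx = 138 m.

138 m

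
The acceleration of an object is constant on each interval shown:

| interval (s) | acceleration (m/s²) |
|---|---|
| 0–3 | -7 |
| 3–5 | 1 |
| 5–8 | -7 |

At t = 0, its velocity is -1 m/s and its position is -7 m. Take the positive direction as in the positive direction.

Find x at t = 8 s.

-175 m

On each constant-a segment, Δv = aΔt and Δx = v₀Δt + ½aΔt²; chain segment to segment.
0–3 s: v starts -1 m/s; Δx = -1·3 + ½·-7·3² = -34.5 m; v ends -22 m/s.
3–5 s: v starts -22 m/s; Δx = -22·2 + ½·1·2² = -42 m; v ends -20 m/s.
5–8 s: v starts -20 m/s; Δx = -20·3 + ½·-7·3² = -91.5 m; v ends -41 m/s.
x(8) = -7 + Σ Δx = -175 m.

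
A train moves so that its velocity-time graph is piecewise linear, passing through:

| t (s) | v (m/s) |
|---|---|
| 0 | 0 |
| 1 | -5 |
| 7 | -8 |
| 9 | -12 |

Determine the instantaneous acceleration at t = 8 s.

Acceleration is the slope of the v-t graph on 7–9 s: (-12 − -8)/(9 − 7) = -2 m/s².

-2 m/s²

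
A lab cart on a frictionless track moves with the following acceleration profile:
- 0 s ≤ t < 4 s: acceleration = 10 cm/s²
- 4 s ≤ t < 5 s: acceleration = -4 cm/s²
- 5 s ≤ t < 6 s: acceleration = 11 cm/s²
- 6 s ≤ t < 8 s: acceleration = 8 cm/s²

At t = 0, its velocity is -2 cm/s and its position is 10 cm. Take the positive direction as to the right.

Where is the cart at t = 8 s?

On each constant-a segment, Δv = aΔt and Δx = v₀Δt + ½aΔt²; chain segment to segment.
0–4 s: v starts -2 cm/s; Δx = -2·4 + ½·10·4² = 72 cm; v ends 38 cm/s.
4–5 s: v starts 38 cm/s; Δx = 38·1 + ½·-4·1² = 36 cm; v ends 34 cm/s.
5–6 s: v starts 34 cm/s; Δx = 34·1 + ½·11·1² = 39.5 cm; v ends 45 cm/s.
6–8 s: v starts 45 cm/s; Δx = 45·2 + ½·8·2² = 106 cm; v ends 61 cm/s.
x(8) = 10 + Σ Δx = 263.5 cm.

263.5 cm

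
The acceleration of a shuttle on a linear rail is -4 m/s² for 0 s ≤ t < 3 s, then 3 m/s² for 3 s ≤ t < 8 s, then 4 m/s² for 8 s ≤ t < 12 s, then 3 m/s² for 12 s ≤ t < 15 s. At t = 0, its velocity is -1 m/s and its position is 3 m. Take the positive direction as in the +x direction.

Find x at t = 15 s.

On each constant-a segment, Δv = aΔt and Δx = v₀Δt + ½aΔt²; chain segment to segment.
0–3 s: v starts -1 m/s; Δx = -1·3 + ½·-4·3² = -21 m; v ends -13 m/s.
3–8 s: v starts -13 m/s; Δx = -13·5 + ½·3·5² = -27.5 m; v ends 2 m/s.
8–12 s: v starts 2 m/s; Δx = 2·4 + ½·4·4² = 40 m; v ends 18 m/s.
12–15 s: v starts 18 m/s; Δx = 18·3 + ½·3·3² = 67.5 m; v ends 27 m/s.
x(15) = 3 + Σ Δx = 62 m.

62 m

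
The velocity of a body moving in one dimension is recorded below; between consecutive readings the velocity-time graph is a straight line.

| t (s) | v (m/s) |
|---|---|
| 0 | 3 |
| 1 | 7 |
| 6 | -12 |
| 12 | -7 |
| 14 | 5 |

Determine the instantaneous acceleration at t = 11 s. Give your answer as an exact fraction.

5/6 m/s²

Acceleration is the slope of the v-t graph on 6–12 s: (-7 − -12)/(12 − 6) = 5/6 m/s².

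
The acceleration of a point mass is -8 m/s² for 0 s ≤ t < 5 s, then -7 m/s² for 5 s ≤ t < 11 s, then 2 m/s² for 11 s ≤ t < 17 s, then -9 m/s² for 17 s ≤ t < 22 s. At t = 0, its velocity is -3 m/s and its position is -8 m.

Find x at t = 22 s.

On each constant-a segment, Δv = aΔt and Δx = v₀Δt + ½aΔt²; chain segment to segment.
0–5 s: v starts -3 m/s; Δx = -3·5 + ½·-8·5² = -115 m; v ends -43 m/s.
5–11 s: v starts -43 m/s; Δx = -43·6 + ½·-7·6² = -384 m; v ends -85 m/s.
11–17 s: v starts -85 m/s; Δx = -85·6 + ½·2·6² = -474 m; v ends -73 m/s.
17–22 s: v starts -73 m/s; Δx = -73·5 + ½·-9·5² = -477.5 m; v ends -118 m/s.
x(22) = -8 + Σ Δx = -1458.5 m.

-1458.5 m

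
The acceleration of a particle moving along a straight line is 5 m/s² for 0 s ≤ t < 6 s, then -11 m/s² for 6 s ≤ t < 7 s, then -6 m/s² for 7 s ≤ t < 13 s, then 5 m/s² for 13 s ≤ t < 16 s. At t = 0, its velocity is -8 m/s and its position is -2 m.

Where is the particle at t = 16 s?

On each constant-a segment, Δv = aΔt and Δx = v₀Δt + ½aΔt²; chain segment to segment.
0–6 s: v starts -8 m/s; Δx = -8·6 + ½·5·6² = 42 m; v ends 22 m/s.
6–7 s: v starts 22 m/s; Δx = 22·1 + ½·-11·1² = 16.5 m; v ends 11 m/s.
7–13 s: v starts 11 m/s; Δx = 11·6 + ½·-6·6² = -42 m; v ends -25 m/s.
13–16 s: v starts -25 m/s; Δx = -25·3 + ½·5·3² = -52.5 m; v ends -10 m/s.
x(16) = -2 + Σ Δx = -38 m.

-38 m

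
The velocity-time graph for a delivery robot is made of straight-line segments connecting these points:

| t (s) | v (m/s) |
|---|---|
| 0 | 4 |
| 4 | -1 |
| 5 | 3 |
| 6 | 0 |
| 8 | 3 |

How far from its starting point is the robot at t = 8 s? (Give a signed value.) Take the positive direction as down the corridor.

Net displacement equals the area under the velocity-time graph (areas below the axis count negative).
0–4 s: ½(4 + -1)(4) = 6 m
4–5 s: ½(-1 + 3)(1) = 1 m
5–6 s: ½(3 + 0)(1) = 1.5 m
6–8 s: ½(0 + 3)(2) = 3 m
Net displacement = 11.5 m

11.5 m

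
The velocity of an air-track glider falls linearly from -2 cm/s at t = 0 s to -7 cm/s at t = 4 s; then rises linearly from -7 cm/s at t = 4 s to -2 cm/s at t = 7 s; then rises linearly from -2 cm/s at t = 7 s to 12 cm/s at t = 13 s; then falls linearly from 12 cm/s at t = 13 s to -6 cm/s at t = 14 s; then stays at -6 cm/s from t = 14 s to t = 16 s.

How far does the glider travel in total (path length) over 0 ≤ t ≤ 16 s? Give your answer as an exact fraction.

Distance (not displacement) is the total path length: add the absolute areas under v-t.
0–4 s: |½(-2 + -7)(4)| = 18 cm
4–7 s: |½(-7 + -2)(3)| = 13.5 cm
7–13 s: v = 0 at t = 55/7 s; triangle areas 6/7 + 216/7 = 222/7 cm
13–14 s: v = 0 at t = 41/3 s; triangle areas 4 + 1 = 5 cm
14–16 s: |-6| × 2 = 12 cm
Total distance = 1123/14 cm

1123/14 cm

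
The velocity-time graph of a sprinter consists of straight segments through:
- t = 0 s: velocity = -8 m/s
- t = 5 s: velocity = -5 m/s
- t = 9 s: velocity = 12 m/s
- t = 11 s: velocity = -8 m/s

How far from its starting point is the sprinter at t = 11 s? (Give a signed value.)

-14.5 m

Displacement is the signed area under the v-t curve.
0–5 s: ½(-8 + -5)(5) = -32.5 m
5–9 s: ½(-5 + 12)(4) = 14 m
9–11 s: ½(12 + -8)(2) = 4 m
Net displacement = -14.5 m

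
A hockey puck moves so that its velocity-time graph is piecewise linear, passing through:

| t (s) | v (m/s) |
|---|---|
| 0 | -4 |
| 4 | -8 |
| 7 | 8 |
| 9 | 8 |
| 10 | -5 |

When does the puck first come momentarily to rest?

t = 5.5 s

v changes sign on 4–7 s (from -8 to 8); the graph is linear there, so v = 0 at t = 4 + (8)·(7 − 4)/(8 − -8) = 5.5 s.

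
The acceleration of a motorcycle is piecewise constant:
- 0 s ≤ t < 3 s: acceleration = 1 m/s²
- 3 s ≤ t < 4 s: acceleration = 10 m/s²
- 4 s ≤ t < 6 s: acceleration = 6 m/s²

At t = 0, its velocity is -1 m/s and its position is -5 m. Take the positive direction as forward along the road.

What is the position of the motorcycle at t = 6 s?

39.5 m

On each constant-a segment, Δv = aΔt and Δx = v₀Δt + ½aΔt²; chain segment to segment.
0–3 s: v starts -1 m/s; Δx = -1·3 + ½·1·3² = 1.5 m; v ends 2 m/s.
3–4 s: v starts 2 m/s; Δx = 2·1 + ½·10·1² = 7 m; v ends 12 m/s.
4–6 s: v starts 12 m/s; Δx = 12·2 + ½·6·2² = 36 m; v ends 24 m/s.
x(6) = -5 + Σ Δx = 39.5 m.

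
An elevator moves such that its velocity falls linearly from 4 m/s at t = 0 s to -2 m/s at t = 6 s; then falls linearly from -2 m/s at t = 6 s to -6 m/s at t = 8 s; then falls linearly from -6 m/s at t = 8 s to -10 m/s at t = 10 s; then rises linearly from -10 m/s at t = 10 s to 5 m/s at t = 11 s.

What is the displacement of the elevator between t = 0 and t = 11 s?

Displacement is the signed area under the v-t curve.
0–6 s: ½(4 + -2)(6) = 6 m
6–8 s: ½(-2 + -6)(2) = -8 m
8–10 s: ½(-6 + -10)(2) = -16 m
10–11 s: ½(-10 + 5)(1) = -2.5 m
Net displacement = -20.5 m

-20.5 m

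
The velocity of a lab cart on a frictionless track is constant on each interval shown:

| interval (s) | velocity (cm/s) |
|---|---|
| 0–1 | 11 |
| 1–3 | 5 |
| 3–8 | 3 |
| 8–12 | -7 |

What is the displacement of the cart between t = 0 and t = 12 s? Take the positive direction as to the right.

Displacement is the signed area under the v-t curve.
0–1 s: 11 × 1 = 11 cm
1–3 s: 5 × 2 = 10 cm
3–8 s: 3 × 5 = 15 cm
8–12 s: -7 × 4 = -28 cm
Net displacement = 8 cm

8 cm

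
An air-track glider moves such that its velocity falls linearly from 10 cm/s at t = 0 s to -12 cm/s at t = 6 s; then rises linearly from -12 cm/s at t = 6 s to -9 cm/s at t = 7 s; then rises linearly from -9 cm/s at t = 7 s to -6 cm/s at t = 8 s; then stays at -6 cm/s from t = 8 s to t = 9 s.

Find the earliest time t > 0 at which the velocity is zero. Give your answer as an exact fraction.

t = 30/11 s

v changes sign on 0–6 s (from 10 to -12); the graph is linear there, so v = 0 at t = 0 + (-10)·(6 − 0)/(-12 − 10) = 30/11 s.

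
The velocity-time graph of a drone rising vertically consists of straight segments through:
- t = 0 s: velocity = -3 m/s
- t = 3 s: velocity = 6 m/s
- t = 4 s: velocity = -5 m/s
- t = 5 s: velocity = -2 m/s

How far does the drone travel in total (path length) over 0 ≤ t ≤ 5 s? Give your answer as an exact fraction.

303/22 m

Total distance travelled is ∫|v| dt — sum the magnitudes of each area piece.
0–3 s: v = 0 at t = 1 s; triangle areas 1.5 + 6 = 7.5 m
3–4 s: v = 0 at t = 39/11 s; triangle areas 18/11 + 25/22 = 61/22 m
4–5 s: |½(-5 + -2)(1)| = 3.5 m
Total distance = 303/22 m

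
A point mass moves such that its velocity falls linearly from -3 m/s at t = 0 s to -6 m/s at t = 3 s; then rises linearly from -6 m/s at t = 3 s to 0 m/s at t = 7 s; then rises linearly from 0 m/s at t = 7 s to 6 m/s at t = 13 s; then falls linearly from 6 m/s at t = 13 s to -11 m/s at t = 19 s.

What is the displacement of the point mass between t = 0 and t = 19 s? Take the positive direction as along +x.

-22.5 m

Displacement is the signed area under the v-t curve.
0–3 s: ½(-3 + -6)(3) = -13.5 m
3–7 s: ½(-6 + 0)(4) = -12 m
7–13 s: ½(0 + 6)(6) = 18 m
13–19 s: ½(6 + -11)(6) = -15 m
Net displacement = -22.5 m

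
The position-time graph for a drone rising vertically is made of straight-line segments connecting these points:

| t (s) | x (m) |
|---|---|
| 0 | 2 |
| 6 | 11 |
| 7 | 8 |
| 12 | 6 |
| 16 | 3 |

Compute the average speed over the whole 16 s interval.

Average speed = (total path length)/(elapsed time); on a piecewise-linear x-t graph the path length is Σ|Δx|.
0–6 s: |Δx| = |11 − 2| = 9 m
6–7 s: |Δx| = |8 − 11| = 3 m
7–12 s: |Δx| = |6 − 8| = 2 m
12–16 s: |Δx| = |3 − 6| = 3 m
Total path = 17 m; average speed = 17/16 = 1.0625 m/s.

1.0625 m/s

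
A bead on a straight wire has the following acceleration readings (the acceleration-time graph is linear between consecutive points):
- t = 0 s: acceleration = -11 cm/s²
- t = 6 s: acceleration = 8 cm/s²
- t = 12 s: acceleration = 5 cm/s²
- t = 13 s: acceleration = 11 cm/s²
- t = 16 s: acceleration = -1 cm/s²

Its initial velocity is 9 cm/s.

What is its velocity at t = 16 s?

62 cm/s

Δv equals the area under the a-t graph; then v = v₀ + Δv.
0–6 s: ½(-11 + 8)(6) = -9 cm/s
6–12 s: ½(8 + 5)(6) = 39 cm/s
12–13 s: ½(5 + 11)(1) = 8 cm/s
13–16 s: ½(11 + -1)(3) = 15 cm/s
Δv = 53 cm/s, so v(16) = 9 + (53) = 62 cm/s.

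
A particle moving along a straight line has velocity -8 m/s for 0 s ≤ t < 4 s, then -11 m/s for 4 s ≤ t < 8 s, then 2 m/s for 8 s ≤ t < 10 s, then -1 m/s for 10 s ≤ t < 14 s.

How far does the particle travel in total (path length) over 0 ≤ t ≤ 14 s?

Distance (not displacement) is the total path length: add the absolute areas under v-t.
0–4 s: |-8| × 4 = 32 m
4–8 s: |-11| × 4 = 44 m
8–10 s: |2| × 2 = 4 m
10–14 s: |-1| × 4 = 4 m
Total distance = 84 m

84 m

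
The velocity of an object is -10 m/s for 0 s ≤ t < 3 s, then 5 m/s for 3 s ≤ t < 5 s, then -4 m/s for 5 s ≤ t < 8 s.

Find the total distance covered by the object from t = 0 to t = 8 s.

52 m

Distance (not displacement) is the total path length: add the absolute areas under v-t.
0–3 s: |-10| × 3 = 30 m
3–5 s: |5| × 2 = 10 m
5–8 s: |-4| × 3 = 12 m
Total distance = 52 m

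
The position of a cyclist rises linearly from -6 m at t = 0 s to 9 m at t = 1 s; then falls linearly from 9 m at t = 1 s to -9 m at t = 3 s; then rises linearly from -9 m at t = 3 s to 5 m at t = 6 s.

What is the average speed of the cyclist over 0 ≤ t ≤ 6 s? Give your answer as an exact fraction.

47/6 m/s

Average speed = (total path length)/(elapsed time); on a piecewise-linear x-t graph the path length is Σ|Δx|.
0–1 s: |Δx| = |9 − -6| = 15 m
1–3 s: |Δx| = |-9 − 9| = 18 m
3–6 s: |Δx| = |5 − -9| = 14 m
Total path = 47 m; average speed = 47/6 = 47/6 m/s.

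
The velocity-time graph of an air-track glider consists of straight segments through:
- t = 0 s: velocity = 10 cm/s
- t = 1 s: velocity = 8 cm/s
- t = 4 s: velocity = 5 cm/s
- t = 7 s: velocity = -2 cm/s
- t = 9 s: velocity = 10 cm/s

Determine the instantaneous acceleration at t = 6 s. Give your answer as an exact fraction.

-7/3 cm/s²

Acceleration is the slope of the v-t graph on 4–7 s: (-2 − 5)/(7 − 4) = -7/3 cm/s².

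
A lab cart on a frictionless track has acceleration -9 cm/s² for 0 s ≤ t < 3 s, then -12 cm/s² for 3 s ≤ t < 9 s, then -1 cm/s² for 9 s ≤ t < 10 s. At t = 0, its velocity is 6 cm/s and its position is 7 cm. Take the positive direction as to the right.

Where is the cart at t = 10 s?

-451 cm

On each constant-a segment, Δv = aΔt and Δx = v₀Δt + ½aΔt²; chain segment to segment.
0–3 s: v starts 6 cm/s; Δx = 6·3 + ½·-9·3² = -22.5 cm; v ends -21 cm/s.
3–9 s: v starts -21 cm/s; Δx = -21·6 + ½·-12·6² = -342 cm; v ends -93 cm/s.
9–10 s: v starts -93 cm/s; Δx = -93·1 + ½·-1·1² = -93.5 cm; v ends -94 cm/s.
x(10) = 7 + Σ Δx = -451 cm.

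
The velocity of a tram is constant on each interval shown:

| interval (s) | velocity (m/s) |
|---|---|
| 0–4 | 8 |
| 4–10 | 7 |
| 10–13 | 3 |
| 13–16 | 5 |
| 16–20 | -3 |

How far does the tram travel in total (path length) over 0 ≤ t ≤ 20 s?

Total distance travelled is ∫|v| dt — sum the magnitudes of each area piece.
0–4 s: |8| × 4 = 32 m
4–10 s: |7| × 6 = 42 m
10–13 s: |3| × 3 = 9 m
13–16 s: |5| × 3 = 15 m
16–20 s: |-3| × 4 = 12 m
Total distance = 110 m

110 m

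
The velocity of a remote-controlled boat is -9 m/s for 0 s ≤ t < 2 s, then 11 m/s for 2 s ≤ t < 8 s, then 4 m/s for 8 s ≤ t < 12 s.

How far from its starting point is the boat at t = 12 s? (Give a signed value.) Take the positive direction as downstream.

64 m

Displacement is the signed area under the v-t curve.
0–2 s: -9 × 2 = -18 m
2–8 s: 11 × 6 = 66 m
8–12 s: 4 × 4 = 16 m
Net displacement = 64 m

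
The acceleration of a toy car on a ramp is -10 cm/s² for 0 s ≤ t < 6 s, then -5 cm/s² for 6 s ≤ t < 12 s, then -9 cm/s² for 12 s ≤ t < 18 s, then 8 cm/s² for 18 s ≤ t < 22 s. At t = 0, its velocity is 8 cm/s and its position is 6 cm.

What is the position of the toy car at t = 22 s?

On each constant-a segment, Δv = aΔt and Δx = v₀Δt + ½aΔt²; chain segment to segment.
0–6 s: v starts 8 cm/s; Δx = 8·6 + ½·-10·6² = -132 cm; v ends -52 cm/s.
6–12 s: v starts -52 cm/s; Δx = -52·6 + ½·-5·6² = -402 cm; v ends -82 cm/s.
12–18 s: v starts -82 cm/s; Δx = -82·6 + ½·-9·6² = -654 cm; v ends -136 cm/s.
18–22 s: v starts -136 cm/s; Δx = -136·4 + ½·8·4² = -480 cm; v ends -104 cm/s.
x(22) = 6 + Σ Δx = -1662 cm.

-1662 cm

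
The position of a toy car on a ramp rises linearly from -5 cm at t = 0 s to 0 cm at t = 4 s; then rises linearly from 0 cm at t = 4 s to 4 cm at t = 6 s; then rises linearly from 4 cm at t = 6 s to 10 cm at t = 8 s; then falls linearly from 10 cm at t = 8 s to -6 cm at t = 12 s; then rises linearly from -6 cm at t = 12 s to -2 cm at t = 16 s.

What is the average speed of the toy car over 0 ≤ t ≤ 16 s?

Average speed = (total path length)/(elapsed time); on a piecewise-linear x-t graph the path length is Σ|Δx|.
0–4 s: |Δx| = |0 − -5| = 5 cm
4–6 s: |Δx| = |4 − 0| = 4 cm
6–8 s: |Δx| = |10 − 4| = 6 cm
8–12 s: |Δx| = |-6 − 10| = 16 cm
12–16 s: |Δx| = |-2 − -6| = 4 cm
Total path = 35 cm; average speed = 35/16 = 2.1875 cm/s.

2.1875 cm/s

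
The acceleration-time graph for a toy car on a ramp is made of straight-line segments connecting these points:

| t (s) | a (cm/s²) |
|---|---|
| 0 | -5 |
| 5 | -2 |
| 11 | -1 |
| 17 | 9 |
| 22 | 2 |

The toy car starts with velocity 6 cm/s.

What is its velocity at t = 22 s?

Δv equals the area under the a-t graph; then v = v₀ + Δv.
0–5 s: ½(-5 + -2)(5) = -17.5 cm/s
5–11 s: ½(-2 + -1)(6) = -9 cm/s
11–17 s: ½(-1 + 9)(6) = 24 cm/s
17–22 s: ½(9 + 2)(5) = 27.5 cm/s
Δv = 25 cm/s, so v(22) = 6 + (25) = 31 cm/s.

31 cm/s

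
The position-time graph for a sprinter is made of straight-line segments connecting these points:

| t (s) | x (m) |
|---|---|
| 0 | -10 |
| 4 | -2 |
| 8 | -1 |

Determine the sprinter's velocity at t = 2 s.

Velocity is the slope of the x-t graph on 0–4 s: (-2 − -10)/(4 − 0) = 2 m/s.

2 m/s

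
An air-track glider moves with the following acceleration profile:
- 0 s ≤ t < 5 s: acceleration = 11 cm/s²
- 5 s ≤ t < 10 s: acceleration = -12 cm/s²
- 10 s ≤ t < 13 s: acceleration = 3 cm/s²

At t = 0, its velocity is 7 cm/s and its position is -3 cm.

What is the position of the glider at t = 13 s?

349 cm

On each constant-a segment, Δv = aΔt and Δx = v₀Δt + ½aΔt²; chain segment to segment.
0–5 s: v starts 7 cm/s; Δx = 7·5 + ½·11·5² = 172.5 cm; v ends 62 cm/s.
5–10 s: v starts 62 cm/s; Δx = 62·5 + ½·-12·5² = 160 cm; v ends 2 cm/s.
10–13 s: v starts 2 cm/s; Δx = 2·3 + ½·3·3² = 19.5 cm; v ends 11 cm/s.
x(13) = -3 + Σ Δx = 349 cm.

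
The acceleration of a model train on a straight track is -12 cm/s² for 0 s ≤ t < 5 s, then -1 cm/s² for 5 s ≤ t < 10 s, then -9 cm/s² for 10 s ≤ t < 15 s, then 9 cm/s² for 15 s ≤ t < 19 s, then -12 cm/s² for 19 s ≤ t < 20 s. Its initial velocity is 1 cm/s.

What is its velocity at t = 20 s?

-85 cm/s

Δv equals the area under the a-t graph; then v = v₀ + Δv.
0–5 s: -12 × 5 = -60 cm/s
5–10 s: -1 × 5 = -5 cm/s
10–15 s: -9 × 5 = -45 cm/s
15–19 s: 9 × 4 = 36 cm/s
19–20 s: -12 × 1 = -12 cm/s
Δv = -86 cm/s, so v(20) = 1 + (-86) = -85 cm/s.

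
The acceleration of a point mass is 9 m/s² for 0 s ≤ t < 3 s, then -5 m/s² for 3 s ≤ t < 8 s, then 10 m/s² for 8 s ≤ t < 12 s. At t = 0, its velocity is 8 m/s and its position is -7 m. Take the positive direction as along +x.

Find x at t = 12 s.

On each constant-a segment, Δv = aΔt and Δx = v₀Δt + ½aΔt²; chain segment to segment.
0–3 s: v starts 8 m/s; Δx = 8·3 + ½·9·3² = 64.5 m; v ends 35 m/s.
3–8 s: v starts 35 m/s; Δx = 35·5 + ½·-5·5² = 112.5 m; v ends 10 m/s.
8–12 s: v starts 10 m/s; Δx = 10·4 + ½·10·4² = 120 m; v ends 50 m/s.
x(12) = -7 + Σ Δx = 290 m.

290 m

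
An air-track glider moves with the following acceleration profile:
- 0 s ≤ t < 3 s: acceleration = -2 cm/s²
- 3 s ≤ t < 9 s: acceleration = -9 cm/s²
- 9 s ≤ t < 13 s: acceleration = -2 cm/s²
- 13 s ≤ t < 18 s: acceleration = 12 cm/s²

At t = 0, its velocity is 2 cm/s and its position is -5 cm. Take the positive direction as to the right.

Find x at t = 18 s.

On each constant-a segment, Δv = aΔt and Δx = v₀Δt + ½aΔt²; chain segment to segment.
0–3 s: v starts 2 cm/s; Δx = 2·3 + ½·-2·3² = -3 cm; v ends -4 cm/s.
3–9 s: v starts -4 cm/s; Δx = -4·6 + ½·-9·6² = -186 cm; v ends -58 cm/s.
9–13 s: v starts -58 cm/s; Δx = -58·4 + ½·-2·4² = -248 cm; v ends -66 cm/s.
13–18 s: v starts -66 cm/s; Δx = -66·5 + ½·12·5² = -180 cm; v ends -6 cm/s.
x(18) = -5 + Σ Δx = -622 cm.

-622 cm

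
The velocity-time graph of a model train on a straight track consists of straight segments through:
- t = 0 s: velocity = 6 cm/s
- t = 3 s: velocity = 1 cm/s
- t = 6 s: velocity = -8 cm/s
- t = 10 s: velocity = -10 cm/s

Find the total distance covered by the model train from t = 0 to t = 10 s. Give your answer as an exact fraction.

Distance (not displacement) is the total path length: add the absolute areas under v-t.
0–3 s: |½(6 + 1)(3)| = 10.5 cm
3–6 s: v = 0 at t = 10/3 s; triangle areas 1/6 + 32/3 = 65/6 cm
6–10 s: |½(-8 + -10)(4)| = 36 cm
Total distance = 172/3 cm

172/3 cm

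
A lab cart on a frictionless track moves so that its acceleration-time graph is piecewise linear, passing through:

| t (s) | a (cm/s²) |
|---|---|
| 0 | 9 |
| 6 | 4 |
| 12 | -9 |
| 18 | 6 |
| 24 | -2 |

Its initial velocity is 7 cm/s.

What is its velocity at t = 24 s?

Δv equals the area under the a-t graph; then v = v₀ + Δv.
0–6 s: ½(9 + 4)(6) = 39 cm/s
6–12 s: ½(4 + -9)(6) = -15 cm/s
12–18 s: ½(-9 + 6)(6) = -9 cm/s
18–24 s: ½(6 + -2)(6) = 12 cm/s
Δv = 27 cm/s, so v(24) = 7 + (27) = 34 cm/s.

34 cm/s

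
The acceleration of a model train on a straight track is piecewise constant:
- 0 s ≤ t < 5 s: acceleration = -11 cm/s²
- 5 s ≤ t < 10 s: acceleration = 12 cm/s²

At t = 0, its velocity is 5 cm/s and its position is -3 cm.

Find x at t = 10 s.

-215.5 cm

On each constant-a segment, Δv = aΔt and Δx = v₀Δt + ½aΔt²; chain segment to segment.
0–5 s: v starts 5 cm/s; Δx = 5·5 + ½·-11·5² = -112.5 cm; v ends -50 cm/s.
5–10 s: v starts -50 cm/s; Δx = -50·5 + ½·12·5² = -100 cm; v ends 10 cm/s.
x(10) = -3 + Σ Δx = -215.5 cm.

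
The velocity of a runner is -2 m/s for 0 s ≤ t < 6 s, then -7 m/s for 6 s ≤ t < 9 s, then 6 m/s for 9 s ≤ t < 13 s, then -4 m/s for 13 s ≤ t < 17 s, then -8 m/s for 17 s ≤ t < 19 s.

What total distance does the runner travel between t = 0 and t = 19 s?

89 m

Distance (not displacement) is the total path length: add the absolute areas under v-t.
0–6 s: |-2| × 6 = 12 m
6–9 s: |-7| × 3 = 21 m
9–13 s: |6| × 4 = 24 m
13–17 s: |-4| × 4 = 16 m
17–19 s: |-8| × 2 = 16 m
Total distance = 89 m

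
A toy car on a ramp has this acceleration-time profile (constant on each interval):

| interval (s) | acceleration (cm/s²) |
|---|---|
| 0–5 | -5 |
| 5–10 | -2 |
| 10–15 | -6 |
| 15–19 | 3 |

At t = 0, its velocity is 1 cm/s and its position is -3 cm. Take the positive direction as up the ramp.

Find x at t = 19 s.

On each constant-a segment, Δv = aΔt and Δx = v₀Δt + ½aΔt²; chain segment to segment.
0–5 s: v starts 1 cm/s; Δx = 1·5 + ½·-5·5² = -57.5 cm; v ends -24 cm/s.
5–10 s: v starts -24 cm/s; Δx = -24·5 + ½·-2·5² = -145 cm; v ends -34 cm/s.
10–15 s: v starts -34 cm/s; Δx = -34·5 + ½·-6·5² = -245 cm; v ends -64 cm/s.
15–19 s: v starts -64 cm/s; Δx = -64·4 + ½·3·4² = -232 cm; v ends -52 cm/s.
x(19) = -3 + Σ Δx = -682.5 cm.

-682.5 cm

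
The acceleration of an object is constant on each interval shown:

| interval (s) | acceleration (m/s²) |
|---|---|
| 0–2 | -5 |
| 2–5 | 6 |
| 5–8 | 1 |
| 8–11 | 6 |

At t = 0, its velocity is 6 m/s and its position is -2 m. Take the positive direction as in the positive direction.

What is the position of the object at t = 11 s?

On each constant-a segment, Δv = aΔt and Δx = v₀Δt + ½aΔt²; chain segment to segment.
0–2 s: v starts 6 m/s; Δx = 6·2 + ½·-5·2² = 2 m; v ends -4 m/s.
2–5 s: v starts -4 m/s; Δx = -4·3 + ½·6·3² = 15 m; v ends 14 m/s.
5–8 s: v starts 14 m/s; Δx = 14·3 + ½·1·3² = 46.5 m; v ends 17 m/s.
8–11 s: v starts 17 m/s; Δx = 17·3 + ½·6·3² = 78 m; v ends 35 m/s.
x(11) = -2 + Σ Δx = 139.5 m.

139.5 m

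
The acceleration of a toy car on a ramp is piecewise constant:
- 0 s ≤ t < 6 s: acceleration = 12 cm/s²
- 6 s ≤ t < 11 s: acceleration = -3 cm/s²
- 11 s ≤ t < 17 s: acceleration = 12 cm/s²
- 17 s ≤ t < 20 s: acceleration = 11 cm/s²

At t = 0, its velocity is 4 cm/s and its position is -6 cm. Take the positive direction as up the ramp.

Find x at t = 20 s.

1607 cm

On each constant-a segment, Δv = aΔt and Δx = v₀Δt + ½aΔt²; chain segment to segment.
0–6 s: v starts 4 cm/s; Δx = 4·6 + ½·12·6² = 240 cm; v ends 76 cm/s.
6–11 s: v starts 76 cm/s; Δx = 76·5 + ½·-3·5² = 342.5 cm; v ends 61 cm/s.
11–17 s: v starts 61 cm/s; Δx = 61·6 + ½·12·6² = 582 cm; v ends 133 cm/s.
17–20 s: v starts 133 cm/s; Δx = 133·3 + ½·11·3² = 448.5 cm; v ends 166 cm/s.
x(20) = -6 + Σ Δx = 1607 cm.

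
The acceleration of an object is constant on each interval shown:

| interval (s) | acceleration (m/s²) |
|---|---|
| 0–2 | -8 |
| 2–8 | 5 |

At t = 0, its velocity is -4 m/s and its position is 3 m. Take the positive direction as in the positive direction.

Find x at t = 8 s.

On each constant-a segment, Δv = aΔt and Δx = v₀Δt + ½aΔt²; chain segment to segment.
0–2 s: v starts -4 m/s; Δx = -4·2 + ½·-8·2² = -24 m; v ends -20 m/s.
2–8 s: v starts -20 m/s; Δx = -20·6 + ½·5·6² = -30 m; v ends 10 m/s.
x(8) = 3 + Σ Δx = -51 m.

-51 m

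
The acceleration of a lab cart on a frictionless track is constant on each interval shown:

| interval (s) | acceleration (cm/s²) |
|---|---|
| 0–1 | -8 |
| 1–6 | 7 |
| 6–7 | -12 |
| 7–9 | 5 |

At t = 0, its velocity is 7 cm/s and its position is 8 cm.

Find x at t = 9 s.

175.5 cm

On each constant-a segment, Δv = aΔt and Δx = v₀Δt + ½aΔt²; chain segment to segment.
0–1 s: v starts 7 cm/s; Δx = 7·1 + ½·-8·1² = 3 cm; v ends -1 cm/s.
1–6 s: v starts -1 cm/s; Δx = -1·5 + ½·7·5² = 82.5 cm; v ends 34 cm/s.
6–7 s: v starts 34 cm/s; Δx = 34·1 + ½·-12·1² = 28 cm; v ends 22 cm/s.
7–9 s: v starts 22 cm/s; Δx = 22·2 + ½·5·2² = 54 cm; v ends 32 cm/s.
x(9) = 8 + Σ Δx = 175.5 cm.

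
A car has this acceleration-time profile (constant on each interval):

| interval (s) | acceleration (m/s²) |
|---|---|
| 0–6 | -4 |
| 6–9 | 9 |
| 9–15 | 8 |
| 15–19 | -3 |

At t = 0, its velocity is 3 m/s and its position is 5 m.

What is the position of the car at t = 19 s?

300.5 m

On each constant-a segment, Δv = aΔt and Δx = v₀Δt + ½aΔt²; chain segment to segment.
0–6 s: v starts 3 m/s; Δx = 3·6 + ½·-4·6² = -54 m; v ends -21 m/s.
6–9 s: v starts -21 m/s; Δx = -21·3 + ½·9·3² = -22.5 m; v ends 6 m/s.
9–15 s: v starts 6 m/s; Δx = 6·6 + ½·8·6² = 180 m; v ends 54 m/s.
15–19 s: v starts 54 m/s; Δx = 54·4 + ½·-3·4² = 192 m; v ends 42 m/s.
x(19) = 5 + Σ Δx = 300.5 m.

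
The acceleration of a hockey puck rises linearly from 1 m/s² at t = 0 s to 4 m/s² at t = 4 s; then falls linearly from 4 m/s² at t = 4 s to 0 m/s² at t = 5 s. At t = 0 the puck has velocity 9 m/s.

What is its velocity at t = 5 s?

Δv equals the area under the a-t graph; then v = v₀ + Δv.
0–4 s: ½(1 + 4)(4) = 10 m/s
4–5 s: ½(4 + 0)(1) = 2 m/s
Δv = 12 m/s, so v(5) = 9 + (12) = 21 m/s.

21 m/s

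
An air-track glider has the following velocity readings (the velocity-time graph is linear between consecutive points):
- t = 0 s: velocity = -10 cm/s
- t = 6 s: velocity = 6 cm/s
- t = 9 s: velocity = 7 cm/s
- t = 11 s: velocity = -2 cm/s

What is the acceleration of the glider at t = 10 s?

-4.5 cm/s²

Acceleration is the slope of the v-t graph on 9–11 s: (-2 − 7)/(11 − 9) = -4.5 cm/s².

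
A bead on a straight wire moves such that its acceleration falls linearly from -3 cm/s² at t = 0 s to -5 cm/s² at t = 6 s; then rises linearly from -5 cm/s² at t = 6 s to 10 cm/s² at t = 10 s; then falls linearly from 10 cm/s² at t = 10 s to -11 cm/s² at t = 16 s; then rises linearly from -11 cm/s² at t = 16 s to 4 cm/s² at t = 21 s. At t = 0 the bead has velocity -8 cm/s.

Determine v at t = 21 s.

Δv equals the area under the a-t graph; then v = v₀ + Δv.
0–6 s: ½(-3 + -5)(6) = -24 cm/s
6–10 s: ½(-5 + 10)(4) = 10 cm/s
10–16 s: ½(10 + -11)(6) = -3 cm/s
16–21 s: ½(-11 + 4)(5) = -17.5 cm/s
Δv = -34.5 cm/s, so v(21) = -8 + (-34.5) = -42.5 cm/s.

-42.5 cm/s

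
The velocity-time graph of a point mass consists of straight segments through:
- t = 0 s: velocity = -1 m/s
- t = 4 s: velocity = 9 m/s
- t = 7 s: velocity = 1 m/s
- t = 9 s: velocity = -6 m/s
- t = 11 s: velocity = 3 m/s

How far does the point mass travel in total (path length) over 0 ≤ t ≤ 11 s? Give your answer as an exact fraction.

1459/35 m

Total distance travelled is ∫|v| dt — sum the magnitudes of each area piece.
0–4 s: v = 0 at t = 0.4 s; triangle areas 0.2 + 16.2 = 16.4 m
4–7 s: |½(9 + 1)(3)| = 15 m
7–9 s: v = 0 at t = 51/7 s; triangle areas 1/7 + 36/7 = 37/7 m
9–11 s: v = 0 at t = 31/3 s; triangle areas 4 + 1 = 5 m
Total distance = 1459/35 m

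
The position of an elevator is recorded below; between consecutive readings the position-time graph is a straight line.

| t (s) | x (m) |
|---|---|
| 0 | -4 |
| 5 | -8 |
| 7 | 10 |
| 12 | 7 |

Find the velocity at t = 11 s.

-0.6 m/s

Velocity is the slope of the x-t graph on 7–12 s: (7 − 10)/(12 − 7) = -0.6 m/s.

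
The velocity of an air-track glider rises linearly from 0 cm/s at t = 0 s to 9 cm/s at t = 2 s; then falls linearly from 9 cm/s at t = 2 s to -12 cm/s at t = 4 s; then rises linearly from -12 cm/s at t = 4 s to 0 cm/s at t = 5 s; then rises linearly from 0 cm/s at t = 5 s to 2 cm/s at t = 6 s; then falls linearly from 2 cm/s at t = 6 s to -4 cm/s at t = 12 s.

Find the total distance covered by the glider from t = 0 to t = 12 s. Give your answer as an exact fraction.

Distance (not displacement) is the total path length: add the absolute areas under v-t.
0–2 s: |½(0 + 9)(2)| = 9 cm
2–4 s: v = 0 at t = 20/7 s; triangle areas 27/7 + 48/7 = 75/7 cm
4–5 s: |½(-12 + 0)(1)| = 6 cm
5–6 s: |½(0 + 2)(1)| = 1 cm
6–12 s: v = 0 at t = 8 s; triangle areas 2 + 8 = 10 cm
Total distance = 257/7 cm

257/7 cm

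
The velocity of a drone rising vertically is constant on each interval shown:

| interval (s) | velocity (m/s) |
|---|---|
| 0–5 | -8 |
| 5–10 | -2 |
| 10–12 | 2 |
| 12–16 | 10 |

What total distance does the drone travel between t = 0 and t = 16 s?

94 m

Total distance travelled is ∫|v| dt — sum the magnitudes of each area piece.
0–5 s: |-8| × 5 = 40 m
5–10 s: |-2| × 5 = 10 m
10–12 s: |2| × 2 = 4 m
12–16 s: |10| × 4 = 40 m
Total distance = 94 m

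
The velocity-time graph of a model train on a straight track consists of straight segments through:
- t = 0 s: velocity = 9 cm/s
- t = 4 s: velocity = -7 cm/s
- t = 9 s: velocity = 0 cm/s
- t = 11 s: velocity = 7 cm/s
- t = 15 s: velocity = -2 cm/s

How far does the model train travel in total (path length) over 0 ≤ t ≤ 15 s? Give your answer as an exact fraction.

1891/36 cm

Distance (not displacement) is the total path length: add the absolute areas under v-t.
0–4 s: v = 0 at t = 2.25 s; triangle areas 10.125 + 6.125 = 16.25 cm
4–9 s: |½(-7 + 0)(5)| = 17.5 cm
9–11 s: |½(0 + 7)(2)| = 7 cm
11–15 s: v = 0 at t = 127/9 s; triangle areas 98/9 + 8/9 = 106/9 cm
Total distance = 1891/36 cm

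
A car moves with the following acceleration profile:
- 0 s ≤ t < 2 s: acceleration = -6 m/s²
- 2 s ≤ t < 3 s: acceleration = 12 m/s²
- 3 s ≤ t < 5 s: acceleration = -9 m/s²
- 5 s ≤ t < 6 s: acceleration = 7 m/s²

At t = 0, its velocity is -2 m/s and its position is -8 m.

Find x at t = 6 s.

-70.5 m

On each constant-a segment, Δv = aΔt and Δx = v₀Δt + ½aΔt²; chain segment to segment.
0–2 s: v starts -2 m/s; Δx = -2·2 + ½·-6·2² = -16 m; v ends -14 m/s.
2–3 s: v starts -14 m/s; Δx = -14·1 + ½·12·1² = -8 m; v ends -2 m/s.
3–5 s: v starts -2 m/s; Δx = -2·2 + ½·-9·2² = -22 m; v ends -20 m/s.
5–6 s: v starts -20 m/s; Δx = -20·1 + ½·7·1² = -16.5 m; v ends -13 m/s.
x(6) = -8 + Σ Δx = -70.5 m.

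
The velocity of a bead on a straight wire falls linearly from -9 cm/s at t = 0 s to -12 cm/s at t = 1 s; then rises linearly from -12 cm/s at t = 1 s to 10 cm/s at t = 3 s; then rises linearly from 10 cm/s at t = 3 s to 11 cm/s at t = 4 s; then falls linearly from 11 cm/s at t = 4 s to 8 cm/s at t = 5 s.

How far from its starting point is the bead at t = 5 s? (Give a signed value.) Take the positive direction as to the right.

7.5 cm

Net displacement equals the area under the velocity-time graph (areas below the axis count negative).
0–1 s: ½(-9 + -12)(1) = -10.5 cm
1–3 s: ½(-12 + 10)(2) = -2 cm
3–4 s: ½(10 + 11)(1) = 10.5 cm
4–5 s: ½(11 + 8)(1) = 9.5 cm
Net displacement = 7.5 cm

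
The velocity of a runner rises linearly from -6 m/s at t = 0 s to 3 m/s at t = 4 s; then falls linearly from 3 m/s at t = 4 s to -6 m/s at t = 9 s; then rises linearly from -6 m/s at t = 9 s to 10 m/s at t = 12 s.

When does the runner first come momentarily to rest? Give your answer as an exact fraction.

t = 8/3 s

v changes sign on 0–4 s (from -6 to 3); the graph is linear there, so v = 0 at t = 0 + (6)·(4 − 0)/(3 − -6) = 8/3 s.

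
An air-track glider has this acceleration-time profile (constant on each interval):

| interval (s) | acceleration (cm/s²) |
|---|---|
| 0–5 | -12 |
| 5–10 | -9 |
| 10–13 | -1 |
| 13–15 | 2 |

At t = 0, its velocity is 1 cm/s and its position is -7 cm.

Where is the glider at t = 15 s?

-1086 cm

On each constant-a segment, Δv = aΔt and Δx = v₀Δt + ½aΔt²; chain segment to segment.
0–5 s: v starts 1 cm/s; Δx = 1·5 + ½·-12·5² = -145 cm; v ends -59 cm/s.
5–10 s: v starts -59 cm/s; Δx = -59·5 + ½·-9·5² = -407.5 cm; v ends -104 cm/s.
10–13 s: v starts -104 cm/s; Δx = -104·3 + ½·-1·3² = -316.5 cm; v ends -107 cm/s.
13–15 s: v starts -107 cm/s; Δx = -107·2 + ½·2·2² = -210 cm; v ends -103 cm/s.
x(15) = -7 + Σ Δx = -1086 cm.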